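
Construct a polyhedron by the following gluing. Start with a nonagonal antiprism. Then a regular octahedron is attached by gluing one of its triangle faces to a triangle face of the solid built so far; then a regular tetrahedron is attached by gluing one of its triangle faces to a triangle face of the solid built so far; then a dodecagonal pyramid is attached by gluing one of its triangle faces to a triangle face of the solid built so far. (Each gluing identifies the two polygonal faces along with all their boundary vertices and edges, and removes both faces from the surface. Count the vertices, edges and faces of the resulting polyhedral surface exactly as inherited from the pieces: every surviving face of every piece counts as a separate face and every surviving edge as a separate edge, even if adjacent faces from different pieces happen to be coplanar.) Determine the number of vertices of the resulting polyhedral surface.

32

A nonagonal antiprism: V=18, E=36, F=20.
Attach a regular octahedron (V=6, E=12, F=8) along a 3-gon: merge 3 vertices and 3 edges, delete both glued faces → V=21, E=45, F=26.
Attach a regular tetrahedron (V=4, E=6, F=4) along a 3-gon: merge 3 vertices and 3 edges, delete both glued faces → V=22, E=48, F=28.
Attach a dodecagonal pyramid (V=13, E=24, F=13) along a 3-gon: merge 3 vertices and 3 edges, delete both glued faces → V=32, E=69, F=39.
Check: V − E + F = 32 − 69 + 39 = 2.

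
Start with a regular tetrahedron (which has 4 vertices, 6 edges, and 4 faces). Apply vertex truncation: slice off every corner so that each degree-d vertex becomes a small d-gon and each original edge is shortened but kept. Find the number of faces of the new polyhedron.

Truncation replaces each original edge-end by a new vertex, so V′ = 2E = 12.
Each original edge survives, and each old vertex of degree d contributes d new edges; summing degrees gives Σd = 2E, so E′ = E + 2E = 3E = 18.
Each original face survives and each original vertex becomes one new face: F′ = F + V = 8.

8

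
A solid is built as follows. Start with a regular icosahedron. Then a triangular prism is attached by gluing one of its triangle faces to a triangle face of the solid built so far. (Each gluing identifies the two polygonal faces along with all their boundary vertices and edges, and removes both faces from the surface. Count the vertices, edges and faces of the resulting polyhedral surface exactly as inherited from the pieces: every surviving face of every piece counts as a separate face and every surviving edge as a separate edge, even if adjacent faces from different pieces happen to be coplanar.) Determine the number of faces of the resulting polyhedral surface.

A regular icosahedron: V=12, E=30, F=20.
Attach a triangular prism (V=6, E=9, F=5) along a 3-gon: merge 3 vertices and 3 edges, delete both glued faces → V=15, E=36, F=23.
Check: V − E + F = 15 − 36 + 23 = 2.

23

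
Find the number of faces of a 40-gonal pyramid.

41

A pyramid on an n-gon base has one n-gon and n triangles: V = 40 + 1 = 41, E = 2·40 = 80, F = 40 + 1 = 41.
Check: V − E + F = 41 − 80 + 41 = 2.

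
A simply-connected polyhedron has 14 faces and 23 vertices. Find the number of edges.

Here V − E + F = 2.
E = V + F − (2) = 23 + 14 − (2) = 35.

35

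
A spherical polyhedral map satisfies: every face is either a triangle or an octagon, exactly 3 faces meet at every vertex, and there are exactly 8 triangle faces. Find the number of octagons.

Let x be the number of octagons; then F = 8 + x.
Edge–face incidences: 2E = 3·8 + 8·x = 24 + 8x.
Every vertex has degree 3, so 3V = 2E.
Euler: V − E + F = 2 ⇒ (2E)/3 − E + (8 + x) = 2.
Multiply by 6: 2·(2E) − 3·(2E) + 6·(8 + x) = 12, i.e. 48 + 6x − (24 + 8x) = 12.
Collecting terms: −2x + 24 = 12, so −2x = −12, so x = 6.
Then 2E = 24 + 8·6 = 72, so E = 36, V = 2E/3 = 24, F = 8 + 6 = 14.

6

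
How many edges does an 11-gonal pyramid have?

22

A pyramid on an n-gon base has one n-gon and n triangles: V = 11 + 1 = 12, E = 2·11 = 22, F = 11 + 1 = 12.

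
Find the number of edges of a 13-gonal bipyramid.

39

A bipyramid over an n-gon has 2n triangular faces and n + 2 vertices: V = 13 + 2 = 15, E = 3·13 = 39, F = 2·13 = 26.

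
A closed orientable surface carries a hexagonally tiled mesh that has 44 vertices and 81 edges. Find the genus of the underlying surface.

Every face is a hexagon and each edge borders two faces, so 6F = 2·81, giving F = 27.
χ = V − E + F = 44 − 81 + 27 = -10.
For a closed orientable surface χ = 2 − 2g, so g = (2 − (-10))/2 = 6.

6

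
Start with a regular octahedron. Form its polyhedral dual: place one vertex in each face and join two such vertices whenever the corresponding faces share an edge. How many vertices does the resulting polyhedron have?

The base solid has V = 6, E = 12, F = 8.
The dual swaps V and F and preserves E: V′ = F = 8, E′ = E = 12, F′ = V = 6.

8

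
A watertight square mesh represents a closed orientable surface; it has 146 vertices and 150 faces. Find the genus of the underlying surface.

Every face is a square, so 2E = 4·150 = 600, giving E = 300.
χ = V − E + F = 146 − 300 + 150 = -4.
For a closed orientable surface χ = 2 − 2g, so g = (2 − (-4))/2 = 3.

3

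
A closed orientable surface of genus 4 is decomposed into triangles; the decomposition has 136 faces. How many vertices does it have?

χ = 2 − 2·4 = -6, and every face is a triangle so 3F = 2E.
E = 3·136/2 = 204. Then V = -6 + E − F = -6 + 204 − 136 = 62.

62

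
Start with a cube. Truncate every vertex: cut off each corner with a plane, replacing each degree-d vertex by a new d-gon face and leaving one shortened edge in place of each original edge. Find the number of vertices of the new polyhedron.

24

The base solid has V = 8, E = 12, F = 6.
Truncation replaces each original edge-end by a new vertex, so V′ = 2E = 24.
Each original edge survives, and each old vertex of degree d contributes d new edges; summing degrees gives Σd = 2E, so E′ = E + 2E = 3E = 36.
Each original face survives and each original vertex becomes one new face: F′ = F + V = 14.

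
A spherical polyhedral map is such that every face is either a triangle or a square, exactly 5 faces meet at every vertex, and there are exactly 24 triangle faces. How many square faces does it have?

Let x be the number of squares; then F = 24 + x.
Edge–face incidences: 2E = 3·24 + 4·x = 72 + 4x.
Every vertex has degree 5, so 5V = 2E.
Euler: V − E + F = 2 ⇒ (2E)/5 − E + (24 + x) = 2.
Multiply by 10: 2·(2E) − 5·(2E) + 10·(24 + x) = 20, i.e. 240 + 10x − 3·(72 + 4x) = 20.
Collecting terms: −2x + 24 = 20, so −2x = −4, so x = 2.
Then 2E = 72 + 4·2 = 80, so E = 40, V = 2E/5 = 16, F = 24 + 2 = 26.

2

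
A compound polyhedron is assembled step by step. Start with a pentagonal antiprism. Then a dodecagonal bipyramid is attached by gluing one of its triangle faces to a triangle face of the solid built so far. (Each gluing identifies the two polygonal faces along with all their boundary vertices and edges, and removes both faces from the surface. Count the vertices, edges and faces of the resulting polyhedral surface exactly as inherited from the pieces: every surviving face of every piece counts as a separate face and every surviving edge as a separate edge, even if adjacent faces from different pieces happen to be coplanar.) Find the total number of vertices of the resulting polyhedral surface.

A pentagonal antiprism: V=10, E=20, F=12.
Attach a dodecagonal bipyramid (V=14, E=36, F=24) along a 3-gon: merge 3 vertices and 3 edges, delete both glued faces → V=21, E=53, F=34.
Check: V − E + F = 21 − 53 + 34 = 2.

21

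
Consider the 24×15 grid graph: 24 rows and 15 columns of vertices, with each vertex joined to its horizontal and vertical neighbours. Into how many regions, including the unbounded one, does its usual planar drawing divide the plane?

The grid has V = 24·15 = 360 vertices and E = 24·14 + 15·23 = 681 edges.
F = 2 − V + E = 2 − 360 + 681 = 323.

323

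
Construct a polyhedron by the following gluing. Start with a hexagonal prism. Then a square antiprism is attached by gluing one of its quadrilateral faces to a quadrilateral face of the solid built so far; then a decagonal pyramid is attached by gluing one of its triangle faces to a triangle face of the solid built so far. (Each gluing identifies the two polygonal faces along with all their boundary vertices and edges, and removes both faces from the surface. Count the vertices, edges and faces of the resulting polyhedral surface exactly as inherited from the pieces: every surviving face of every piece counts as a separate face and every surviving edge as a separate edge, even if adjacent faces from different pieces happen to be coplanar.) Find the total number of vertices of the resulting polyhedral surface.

A hexagonal prism: V=12, E=18, F=8.
Attach a square antiprism (V=8, E=16, F=10) along a 4-gon: merge 4 vertices and 4 edges, delete both glued faces → V=16, E=30, F=16.
Attach a decagonal pyramid (V=11, E=20, F=11) along a 3-gon: merge 3 vertices and 3 edges, delete both glued faces → V=24, E=47, F=25.
Check: V − E + F = 24 − 47 + 25 = 2.

24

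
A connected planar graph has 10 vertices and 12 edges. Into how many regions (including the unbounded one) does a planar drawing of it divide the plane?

4

Euler's formula for a connected plane graph: V − E + F = 2, so F = 2 − 10 + 12 = 4.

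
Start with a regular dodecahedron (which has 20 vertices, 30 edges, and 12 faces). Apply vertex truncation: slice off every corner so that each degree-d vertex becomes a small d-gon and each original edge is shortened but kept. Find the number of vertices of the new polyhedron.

60

Truncation replaces each original edge-end by a new vertex, so V′ = 2E = 60.
Each original edge survives, and each old vertex of degree d contributes d new edges; summing degrees gives Σd = 2E, so E′ = E + 2E = 3E = 90.
Each original face survives and each original vertex becomes one new face: F′ = F + V = 32.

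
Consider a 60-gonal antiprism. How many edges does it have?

An antiprism on an n-gon has two n-gon caps and 2n triangles: V = 2·60 = 120, E = 4·60 = 240, F = 2·60 + 2 = 122.

240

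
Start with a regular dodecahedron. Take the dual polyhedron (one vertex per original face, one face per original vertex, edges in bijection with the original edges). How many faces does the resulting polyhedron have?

The base solid has V = 20, E = 30, F = 12.
The dual swaps V and F and preserves E: V′ = F = 12, E′ = E = 30, F′ = V = 20.

20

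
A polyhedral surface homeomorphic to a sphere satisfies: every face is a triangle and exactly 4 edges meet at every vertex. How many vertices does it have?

Each face has 3 edges and each edge borders two faces, so 2E = 3F.
Each vertex has degree 4, so 4V = 2E and hence V = 3F/4.
Euler: V − E + F = 2 ⇒ (3F/4) − (3F/2) + F = 2.
Multiply by 8: (6 − 12 + 8)F = 16, i.e. 2F = 16.
So F = 8, E = 3·8/2 = 12, V = 3·8/4 = 6.

6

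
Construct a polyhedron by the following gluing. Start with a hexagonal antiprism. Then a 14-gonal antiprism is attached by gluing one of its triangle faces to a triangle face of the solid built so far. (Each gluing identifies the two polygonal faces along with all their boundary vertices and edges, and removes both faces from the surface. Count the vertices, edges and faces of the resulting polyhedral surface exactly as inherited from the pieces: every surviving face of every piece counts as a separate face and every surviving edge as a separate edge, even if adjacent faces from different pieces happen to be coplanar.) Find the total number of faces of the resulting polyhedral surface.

42

A hexagonal antiprism: V=12, E=24, F=14.
Attach a 14-gonal antiprism (V=28, E=56, F=30) along a 3-gon: merge 3 vertices and 3 edges, delete both glued faces → V=37, E=77, F=42.
Check: V − E + F = 37 − 77 + 42 = 2.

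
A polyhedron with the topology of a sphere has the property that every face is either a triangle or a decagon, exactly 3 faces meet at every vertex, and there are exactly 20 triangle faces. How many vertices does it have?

Let x be the number of decagons; then F = 20 + x.
Edge–face incidences: 2E = 3·20 + 10·x = 60 + 10x.
Every vertex has degree 3, so 3V = 2E.
Euler: V − E + F = 2 ⇒ (2E)/3 − E + (20 + x) = 2.
Multiply by 6: 2·(2E) − 3·(2E) + 6·(20 + x) = 12, i.e. 120 + 6x − (60 + 10x) = 12.
Collecting terms: −4x + 60 = 12, so −4x = −48, so x = 12.
Then 2E = 60 + 10·12 = 180, so E = 90, V = 2E/3 = 60, F = 20 + 12 = 32.

60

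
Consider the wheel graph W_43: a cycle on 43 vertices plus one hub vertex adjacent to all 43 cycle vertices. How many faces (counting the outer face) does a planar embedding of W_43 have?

44

W_43 has V = 43 + 1 = 44 vertices and E = 2·43 = 86 edges.
By Euler's formula F = 2 − V + E = 2 − 44 + 86 = 44.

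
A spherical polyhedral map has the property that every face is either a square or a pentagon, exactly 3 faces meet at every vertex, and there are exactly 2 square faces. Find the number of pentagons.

Let x be the number of pentagons; then F = 2 + x.
Edge–face incidences: 2E = 4·2 + 5·x = 8 + 5x.
Every vertex has degree 3, so 3V = 2E.
Euler: V − E + F = 2 ⇒ (2E)/3 − E + (2 + x) = 2.
Multiply by 6: 2·(2E) − 3·(2E) + 6·(2 + x) = 12, i.e. 12 + 6x − (8 + 5x) = 12.
Collecting terms: x + 4 = 12, so x = 8.
Then 2E = 8 + 5·8 = 48, so E = 24, V = 2E/3 = 16, F = 2 + 8 = 10.

8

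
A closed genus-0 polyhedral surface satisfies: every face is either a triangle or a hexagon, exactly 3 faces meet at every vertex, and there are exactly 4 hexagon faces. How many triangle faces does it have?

4

Let x be the number of triangles; then F = 4 + x.
Edge–face incidences: 2E = 6·4 + 3·x = 24 + 3x.
Every vertex has degree 3, so 3V = 2E.
Euler: V − E + F = 2 ⇒ (2E)/3 − E + (4 + x) = 2.
Multiply by 6: 2·(2E) − 3·(2E) + 6·(4 + x) = 12, i.e. 24 + 6x − (24 + 3x) = 12.
Collecting terms: 3x = 12, so x = 4.
Then 2E = 24 + 3·4 = 36, so E = 18, V = 2E/3 = 12, F = 4 + 4 = 8.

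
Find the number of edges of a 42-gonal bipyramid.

126

A bipyramid over an n-gon has 2n triangular faces and n + 2 vertices: V = 42 + 2 = 44, E = 3·42 = 126, F = 2·42 = 84.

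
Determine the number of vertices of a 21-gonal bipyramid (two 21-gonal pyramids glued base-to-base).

A bipyramid over an n-gon has 2n triangular faces and n + 2 vertices: V = 21 + 2 = 23, E = 3·21 = 63, F = 2·21 = 42.

23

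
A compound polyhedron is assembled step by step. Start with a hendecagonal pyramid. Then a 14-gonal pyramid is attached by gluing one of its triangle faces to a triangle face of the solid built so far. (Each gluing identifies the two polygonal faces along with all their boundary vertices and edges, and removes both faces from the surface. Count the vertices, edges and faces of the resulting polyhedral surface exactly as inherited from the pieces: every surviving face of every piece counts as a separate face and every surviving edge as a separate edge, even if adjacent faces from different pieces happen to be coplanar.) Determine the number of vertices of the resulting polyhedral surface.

A hendecagonal pyramid: V=12, E=22, F=12.
Attach a 14-gonal pyramid (V=15, E=28, F=15) along a 3-gon: merge 3 vertices and 3 edges, delete both glued faces → V=24, E=47, F=25.
Check: V − E + F = 24 − 47 + 25 = 2.

24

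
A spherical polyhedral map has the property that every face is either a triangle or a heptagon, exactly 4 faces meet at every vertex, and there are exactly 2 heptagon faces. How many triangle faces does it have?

14

Let x be the number of triangles; then F = 2 + x.
Edge–face incidences: 2E = 7·2 + 3·x = 14 + 3x.
Every vertex has degree 4, so 4V = 2E.
Euler: V − E + F = 2 ⇒ (2E)/4 − E + (2 + x) = 2.
Multiply by 8: 2·(2E) − 4·(2E) + 8·(2 + x) = 16, i.e. 16 + 8x − 2·(14 + 3x) = 16.
Collecting terms: 2x − 12 = 16, so 2x = 28, so x = 14.
Then 2E = 14 + 3·14 = 56, so E = 28, V = 2E/4 = 14, F = 2 + 14 = 16.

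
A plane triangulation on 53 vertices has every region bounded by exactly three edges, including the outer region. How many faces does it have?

In a plane triangulation 3F = 2E and V − E + F = 2, so F = 2V − 4 = 2·53 − 4 = 102.

102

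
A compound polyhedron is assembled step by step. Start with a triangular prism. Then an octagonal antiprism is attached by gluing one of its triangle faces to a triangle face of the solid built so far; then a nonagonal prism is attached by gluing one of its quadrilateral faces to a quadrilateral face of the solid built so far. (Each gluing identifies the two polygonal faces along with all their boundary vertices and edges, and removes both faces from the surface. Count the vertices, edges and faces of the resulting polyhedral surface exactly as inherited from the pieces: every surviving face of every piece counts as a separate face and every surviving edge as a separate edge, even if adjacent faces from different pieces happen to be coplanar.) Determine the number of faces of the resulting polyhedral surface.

30

A triangular prism: V=6, E=9, F=5.
Attach an octagonal antiprism (V=16, E=32, F=18) along a 3-gon: merge 3 vertices and 3 edges, delete both glued faces → V=19, E=38, F=21.
Attach a nonagonal prism (V=18, E=27, F=11) along a 4-gon: merge 4 vertices and 4 edges, delete both glued faces → V=33, E=61, F=30.
Check: V − E + F = 33 − 61 + 30 = 2.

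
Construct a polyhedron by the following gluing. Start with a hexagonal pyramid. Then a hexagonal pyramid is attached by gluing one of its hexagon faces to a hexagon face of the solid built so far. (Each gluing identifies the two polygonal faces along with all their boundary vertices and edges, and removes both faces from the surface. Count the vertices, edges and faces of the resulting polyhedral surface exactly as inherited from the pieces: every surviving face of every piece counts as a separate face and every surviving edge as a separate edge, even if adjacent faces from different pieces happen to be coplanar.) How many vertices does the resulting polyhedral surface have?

A hexagonal pyramid: V=7, E=12, F=7.
Attach a hexagonal pyramid (V=7, E=12, F=7) along a 6-gon: merge 6 vertices and 6 edges, delete both glued faces → V=8, E=18, F=12.
Check: V − E + F = 8 − 18 + 12 = 2.

8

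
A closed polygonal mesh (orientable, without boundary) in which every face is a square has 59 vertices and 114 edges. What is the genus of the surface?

Every face is a square and each edge borders two faces, so 4F = 2·114, giving F = 57.
χ = V − E + F = 59 − 114 + 57 = 2.
For a closed orientable surface χ = 2 − 2g, so g = (2 − (2))/2 = 0.

0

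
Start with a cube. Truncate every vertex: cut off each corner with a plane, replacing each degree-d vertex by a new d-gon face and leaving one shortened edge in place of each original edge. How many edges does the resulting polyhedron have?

The base solid has V = 8, E = 12, F = 6.
Truncation replaces each original edge-end by a new vertex, so V′ = 2E = 24.
Each original edge survives, and each old vertex of degree d contributes d new edges; summing degrees gives Σd = 2E, so E′ = E + 2E = 3E = 36.
Each original face survives and each original vertex becomes one new face: F′ = F + V = 14.

36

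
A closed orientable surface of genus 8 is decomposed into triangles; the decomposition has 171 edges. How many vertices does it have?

43

χ = 2 − 2·8 = -14, and every face is a triangle so 3F = 2E.
F = 2E/3 = 114. Then V = -14 + E − F = -14 + 171 − 114 = 43.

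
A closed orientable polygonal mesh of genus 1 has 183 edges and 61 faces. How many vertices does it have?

For a closed orientable surface of genus 1, χ = 2 − 2·1 = 0.
V = 0 + E − F = 0 + 183 − 61 = 122.

122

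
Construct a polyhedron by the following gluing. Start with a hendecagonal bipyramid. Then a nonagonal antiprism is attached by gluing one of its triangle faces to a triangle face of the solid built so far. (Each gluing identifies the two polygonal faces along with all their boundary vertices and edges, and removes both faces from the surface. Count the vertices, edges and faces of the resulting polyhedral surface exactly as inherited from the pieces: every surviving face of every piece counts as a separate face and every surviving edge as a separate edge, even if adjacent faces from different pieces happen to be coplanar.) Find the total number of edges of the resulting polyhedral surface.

66

A hendecagonal bipyramid: V=13, E=33, F=22.
Attach a nonagonal antiprism (V=18, E=36, F=20) along a 3-gon: merge 3 vertices and 3 edges, delete both glued faces → V=28, E=66, F=40.
Check: V − E + F = 28 − 66 + 40 = 2.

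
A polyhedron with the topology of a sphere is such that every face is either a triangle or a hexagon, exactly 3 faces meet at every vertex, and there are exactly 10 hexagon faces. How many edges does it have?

Let x be the number of triangles; then F = 10 + x.
Edge–face incidences: 2E = 6·10 + 3·x = 60 + 3x.
Every vertex has degree 3, so 3V = 2E.
Euler: V − E + F = 2 ⇒ (2E)/3 − E + (10 + x) = 2.
Multiply by 6: 2·(2E) − 3·(2E) + 6·(10 + x) = 12, i.e. 60 + 6x − (60 + 3x) = 12.
Collecting terms: 3x = 12, so x = 4.
Then 2E = 60 + 3·4 = 72, so E = 36, V = 2E/3 = 24, F = 10 + 4 = 14.

36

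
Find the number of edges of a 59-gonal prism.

177

A prism on an n-gon has two n-gon bases and n rectangular sides: V = 2·59 = 118, E = 3·59 = 177, F = 59 + 2 = 61.
Check: V − E + F = 118 − 177 + 61 = 2.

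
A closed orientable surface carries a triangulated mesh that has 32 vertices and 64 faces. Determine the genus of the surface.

Every face is a triangle, so 2E = 3·64 = 192, giving E = 96.
χ = V − E + F = 32 − 96 + 64 = 0.
For a closed orientable surface χ = 2 − 2g, so g = (2 − (0))/2 = 1.

1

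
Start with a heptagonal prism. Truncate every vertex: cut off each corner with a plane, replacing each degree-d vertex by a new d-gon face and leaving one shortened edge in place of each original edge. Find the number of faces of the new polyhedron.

23

The base solid has V = 14, E = 21, F = 9.
Truncation replaces each original edge-end by a new vertex, so V′ = 2E = 42.
Each original edge survives, and each old vertex of degree d contributes d new edges; summing degrees gives Σd = 2E, so E′ = E + 2E = 3E = 63.
Each original face survives and each original vertex becomes one new face: F′ = F + V = 23.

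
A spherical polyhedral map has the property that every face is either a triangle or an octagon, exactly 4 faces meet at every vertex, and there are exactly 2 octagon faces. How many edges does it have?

Let x be the number of triangles; then F = 2 + x.
Edge–face incidences: 2E = 8·2 + 3·x = 16 + 3x.
Every vertex has degree 4, so 4V = 2E.
Euler: V − E + F = 2 ⇒ (2E)/4 − E + (2 + x) = 2.
Multiply by 8: 2·(2E) − 4·(2E) + 8·(2 + x) = 16, i.e. 16 + 8x − 2·(16 + 3x) = 16.
Collecting terms: 2x − 16 = 16, so 2x = 32, so x = 16.
Then 2E = 16 + 3·16 = 64, so E = 32, V = 2E/4 = 16, F = 2 + 16 = 18.

32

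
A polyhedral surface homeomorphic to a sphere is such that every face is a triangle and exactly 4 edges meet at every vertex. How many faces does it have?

Each face has 3 edges and each edge borders two faces, so 2E = 3F.
Each vertex has degree 4, so 4V = 2E and hence V = 3F/4.
Euler: V − E + F = 2 ⇒ (3F/4) − (3F/2) + F = 2.
Multiply by 8: (6 − 12 + 8)F = 16, i.e. 2F = 16.
So F = 8, E = 3·8/2 = 12, V = 3·8/4 = 6.

8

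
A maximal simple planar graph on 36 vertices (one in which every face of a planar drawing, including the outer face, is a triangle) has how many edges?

102

In a plane triangulation 3F = 2E and V − E + F = 2, so E = 3V − 6 = 3·36 − 6 = 102.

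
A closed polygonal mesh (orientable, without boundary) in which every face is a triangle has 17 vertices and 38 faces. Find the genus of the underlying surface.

Every face is a triangle, so 2E = 3·38 = 114, giving E = 57.
χ = V − E + F = 17 − 57 + 38 = -2.
For a closed orientable surface χ = 2 − 2g, so g = (2 − (-2))/2 = 2.

2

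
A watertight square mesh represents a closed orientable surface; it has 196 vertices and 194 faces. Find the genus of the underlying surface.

Every face is a square, so 2E = 4·194 = 776, giving E = 388.
χ = V − E + F = 196 − 388 + 194 = 2.
For a closed orientable surface χ = 2 − 2g, so g = (2 − (2))/2 = 0.

0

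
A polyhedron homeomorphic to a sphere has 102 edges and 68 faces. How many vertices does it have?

36

Here V − E + F = 2.
V = 2 + E − F = 2 + 102 − 68 = 36.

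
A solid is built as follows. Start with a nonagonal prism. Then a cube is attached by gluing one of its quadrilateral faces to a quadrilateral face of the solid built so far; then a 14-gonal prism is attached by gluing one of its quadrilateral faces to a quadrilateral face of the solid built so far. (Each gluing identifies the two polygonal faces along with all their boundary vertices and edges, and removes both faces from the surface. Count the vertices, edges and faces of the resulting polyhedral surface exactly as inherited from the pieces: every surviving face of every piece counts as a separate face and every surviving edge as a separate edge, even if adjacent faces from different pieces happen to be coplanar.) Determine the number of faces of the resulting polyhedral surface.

A nonagonal prism: V=18, E=27, F=11.
Attach a cube (V=8, E=12, F=6) along a 4-gon: merge 4 vertices and 4 edges, delete both glued faces → V=22, E=35, F=15.
Attach a 14-gonal prism (V=28, E=42, F=16) along a 4-gon: merge 4 vertices and 4 edges, delete both glued faces → V=46, E=73, F=29.
Check: V − E + F = 46 − 73 + 29 = 2.

29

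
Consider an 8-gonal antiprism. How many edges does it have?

32

An antiprism on an n-gon has two n-gon caps and 2n triangles: V = 2·8 = 16, E = 4·8 = 32, F = 2·8 + 2 = 18.
Check: V − E + F = 16 − 32 + 18 = 2.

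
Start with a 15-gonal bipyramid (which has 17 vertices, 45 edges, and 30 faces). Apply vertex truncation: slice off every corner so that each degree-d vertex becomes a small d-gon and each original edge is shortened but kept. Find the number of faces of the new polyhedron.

Truncation replaces each original edge-end by a new vertex, so V′ = 2E = 90.
Each original edge survives, and each old vertex of degree d contributes d new edges; summing degrees gives Σd = 2E, so E′ = E + 2E = 3E = 135.
Each original face survives and each original vertex becomes one new face: F′ = F + V = 47.

47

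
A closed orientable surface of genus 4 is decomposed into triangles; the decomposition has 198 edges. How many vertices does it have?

χ = 2 − 2·4 = -6, and every face is a triangle so 3F = 2E.
F = 2E/3 = 132. Then V = -6 + E − F = -6 + 198 − 132 = 60.

60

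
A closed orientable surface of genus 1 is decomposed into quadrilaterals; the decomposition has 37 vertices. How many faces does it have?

37

χ = 2 − 2·1 = 0, and every face is a square so 4F = 2E.
V − E + F = 0 with E = 4F/2 gives 37 − (4/2 − 1)·F = 0, so F = 37 and E = 74.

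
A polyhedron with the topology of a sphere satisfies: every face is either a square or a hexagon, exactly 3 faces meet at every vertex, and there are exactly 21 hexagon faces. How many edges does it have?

Let x be the number of squares; then F = 21 + x.
Edge–face incidences: 2E = 6·21 + 4·x = 126 + 4x.
Every vertex has degree 3, so 3V = 2E.
Euler: V − E + F = 2 ⇒ (2E)/3 − E + (21 + x) = 2.
Multiply by 6: 2·(2E) − 3·(2E) + 6·(21 + x) = 12, i.e. 126 + 6x − (126 + 4x) = 12.
Collecting terms: 2x = 12, so x = 6.
Then 2E = 126 + 4·6 = 150, so E = 75, V = 2E/3 = 50, F = 21 + 6 = 27.

75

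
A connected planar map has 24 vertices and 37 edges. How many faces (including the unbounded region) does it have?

15

Euler's formula for a connected plane graph: V − E + F = 2, so F = 2 − 24 + 37 = 15.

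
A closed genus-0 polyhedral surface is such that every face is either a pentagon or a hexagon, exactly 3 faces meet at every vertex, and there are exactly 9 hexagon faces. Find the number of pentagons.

12

Let x be the number of pentagons; then F = 9 + x.
Edge–face incidences: 2E = 6·9 + 5·x = 54 + 5x.
Every vertex has degree 3, so 3V = 2E.
Euler: V − E + F = 2 ⇒ (2E)/3 − E + (9 + x) = 2.
Multiply by 6: 2·(2E) − 3·(2E) + 6·(9 + x) = 12, i.e. 54 + 6x − (54 + 5x) = 12.
Collecting terms: x = 12.
Then 2E = 54 + 5·12 = 114, so E = 57, V = 2E/3 = 38, F = 9 + 12 = 21.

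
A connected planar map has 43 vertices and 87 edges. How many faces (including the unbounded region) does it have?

Euler's formula for a connected plane graph: V − E + F = 2, so F = 2 − 43 + 87 = 46.

46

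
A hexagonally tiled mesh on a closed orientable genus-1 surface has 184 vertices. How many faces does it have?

χ = 2 − 2·1 = 0, and every face is a hexagon so 6F = 2E.
V − E + F = 0 with E = 6F/2 gives 184 − (6/2 − 1)·F = 0, so F = 92 and E = 276.

92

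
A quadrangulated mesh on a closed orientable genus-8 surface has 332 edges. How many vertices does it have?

χ = 2 − 2·8 = -14, and every face is a square so 4F = 2E.
F = 2E/4 = 166. Then V = -14 + E − F = -14 + 332 − 166 = 152.

152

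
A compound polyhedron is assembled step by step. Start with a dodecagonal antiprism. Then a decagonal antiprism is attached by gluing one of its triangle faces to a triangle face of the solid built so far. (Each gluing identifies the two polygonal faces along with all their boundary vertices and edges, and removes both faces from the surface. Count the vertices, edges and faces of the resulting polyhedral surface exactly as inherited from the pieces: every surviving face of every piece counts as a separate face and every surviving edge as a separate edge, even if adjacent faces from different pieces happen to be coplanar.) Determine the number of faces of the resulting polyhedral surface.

46

A dodecagonal antiprism: V=24, E=48, F=26.
Attach a decagonal antiprism (V=20, E=40, F=22) along a 3-gon: merge 3 vertices and 3 edges, delete both glued faces → V=41, E=85, F=46.
Check: V − E + F = 41 − 85 + 46 = 2.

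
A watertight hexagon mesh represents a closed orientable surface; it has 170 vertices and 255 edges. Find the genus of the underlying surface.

Every face is a hexagon and each edge borders two faces, so 6F = 2·255, giving F = 85.
χ = V − E + F = 170 − 255 + 85 = 0.
For a closed orientable surface χ = 2 − 2g, so g = (2 − (0))/2 = 1.

1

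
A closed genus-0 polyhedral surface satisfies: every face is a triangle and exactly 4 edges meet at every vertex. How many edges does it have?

Each face has 3 edges and each edge borders two faces, so 2E = 3F.
Each vertex has degree 4, so 4V = 2E and hence V = 3F/4.
Euler: V − E + F = 2 ⇒ (3F/4) − (3F/2) + F = 2.
Multiply by 8: (6 − 12 + 8)F = 16, i.e. 2F = 16.
So F = 8, E = 3·8/2 = 12, V = 3·8/4 = 6.

12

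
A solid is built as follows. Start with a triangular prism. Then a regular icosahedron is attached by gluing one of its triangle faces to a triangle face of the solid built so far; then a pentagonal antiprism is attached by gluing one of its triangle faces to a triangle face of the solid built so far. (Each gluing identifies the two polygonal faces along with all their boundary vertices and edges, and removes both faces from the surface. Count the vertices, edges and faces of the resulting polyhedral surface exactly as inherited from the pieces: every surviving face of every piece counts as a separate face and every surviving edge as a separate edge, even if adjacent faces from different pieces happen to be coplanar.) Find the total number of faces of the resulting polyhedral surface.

A triangular prism: V=6, E=9, F=5.
Attach a regular icosahedron (V=12, E=30, F=20) along a 3-gon: merge 3 vertices and 3 edges, delete both glued faces → V=15, E=36, F=23.
Attach a pentagonal antiprism (V=10, E=20, F=12) along a 3-gon: merge 3 vertices and 3 edges, delete both glued faces → V=22, E=53, F=33.
Check: V − E + F = 22 − 53 + 33 = 2.

33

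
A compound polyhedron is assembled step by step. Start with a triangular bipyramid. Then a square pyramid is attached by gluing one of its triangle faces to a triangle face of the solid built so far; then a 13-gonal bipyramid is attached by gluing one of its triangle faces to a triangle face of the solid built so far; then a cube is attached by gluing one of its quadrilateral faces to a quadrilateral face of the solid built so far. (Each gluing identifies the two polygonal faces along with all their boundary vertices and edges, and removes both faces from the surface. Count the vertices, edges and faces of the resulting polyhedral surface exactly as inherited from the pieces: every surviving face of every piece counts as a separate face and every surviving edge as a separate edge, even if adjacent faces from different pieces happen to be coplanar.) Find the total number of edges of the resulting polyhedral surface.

A triangular bipyramid: V=5, E=9, F=6.
Attach a square pyramid (V=5, E=8, F=5) along a 3-gon: merge 3 vertices and 3 edges, delete both glued faces → V=7, E=14, F=9.
Attach a 13-gonal bipyramid (V=15, E=39, F=26) along a 3-gon: merge 3 vertices and 3 edges, delete both glued faces → V=19, E=50, F=33.
Attach a cube (V=8, E=12, F=6) along a 4-gon: merge 4 vertices and 4 edges, delete both glued faces → V=23, E=58, F=37.
Check: V − E + F = 23 − 58 + 37 = 2.

58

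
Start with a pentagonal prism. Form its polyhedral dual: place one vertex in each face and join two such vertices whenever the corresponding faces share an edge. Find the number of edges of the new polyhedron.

15

The base solid has V = 10, E = 15, F = 7.
The dual swaps V and F and preserves E: V′ = F = 7, E′ = E = 15, F′ = V = 10.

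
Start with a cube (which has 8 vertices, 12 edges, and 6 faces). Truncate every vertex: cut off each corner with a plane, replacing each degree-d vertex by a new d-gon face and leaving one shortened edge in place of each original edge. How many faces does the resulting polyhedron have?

Truncation replaces each original edge-end by a new vertex, so V′ = 2E = 24.
Each original edge survives, and each old vertex of degree d contributes d new edges; summing degrees gives Σd = 2E, so E′ = E + 2E = 3E = 36.
Each original face survives and each original vertex becomes one new face: F′ = F + V = 14.

14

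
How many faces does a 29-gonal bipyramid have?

A bipyramid over an n-gon has 2n triangular faces and n + 2 vertices: V = 29 + 2 = 31, E = 3·29 = 87, F = 2·29 = 58.
Check: V − E + F = 31 − 87 + 58 = 2.

58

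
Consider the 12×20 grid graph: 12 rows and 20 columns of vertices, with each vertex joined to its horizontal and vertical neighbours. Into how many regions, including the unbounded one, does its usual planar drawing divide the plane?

The grid has V = 12·20 = 240 vertices and E = 12·19 + 20·11 = 448 edges.
F = 2 − V + E = 2 − 240 + 448 = 210.

210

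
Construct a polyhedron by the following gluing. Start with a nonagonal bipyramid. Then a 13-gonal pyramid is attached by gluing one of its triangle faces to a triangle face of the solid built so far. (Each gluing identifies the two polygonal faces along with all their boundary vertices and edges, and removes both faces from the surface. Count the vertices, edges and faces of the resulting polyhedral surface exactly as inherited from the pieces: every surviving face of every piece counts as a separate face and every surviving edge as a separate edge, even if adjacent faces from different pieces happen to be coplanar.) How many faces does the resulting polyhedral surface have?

A nonagonal bipyramid: V=11, E=27, F=18.
Attach a 13-gonal pyramid (V=14, E=26, F=14) along a 3-gon: merge 3 vertices and 3 edges, delete both glued faces → V=22, E=50, F=30.
Check: V − E + F = 22 − 50 + 30 = 2.

30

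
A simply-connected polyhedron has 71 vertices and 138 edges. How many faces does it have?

Here V − E + F = 2.
F = 2 − V + E = 2 − 71 + 138 = 69.

69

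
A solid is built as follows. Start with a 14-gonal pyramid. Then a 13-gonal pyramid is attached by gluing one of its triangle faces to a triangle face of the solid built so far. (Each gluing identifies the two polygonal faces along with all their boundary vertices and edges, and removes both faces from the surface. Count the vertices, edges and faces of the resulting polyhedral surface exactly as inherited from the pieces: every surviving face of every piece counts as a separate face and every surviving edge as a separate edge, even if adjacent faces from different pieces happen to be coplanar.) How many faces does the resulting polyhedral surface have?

27

A 14-gonal pyramid: V=15, E=28, F=15.
Attach a 13-gonal pyramid (V=14, E=26, F=14) along a 3-gon: merge 3 vertices and 3 edges, delete both glued faces → V=26, E=51, F=27.
Check: V − E + F = 26 − 51 + 27 = 2.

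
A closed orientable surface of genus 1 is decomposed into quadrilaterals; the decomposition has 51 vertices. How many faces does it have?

51

χ = 2 − 2·1 = 0, and every face is a square so 4F = 2E.
V − E + F = 0 with E = 4F/2 gives 51 − (4/2 − 1)·F = 0, so F = 51 and E = 102.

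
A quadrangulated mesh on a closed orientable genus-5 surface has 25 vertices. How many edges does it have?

66

χ = 2 − 2·5 = -8, and every face is a square so 4F = 2E.
V − E + F = -8 with E = 4F/2 gives 25 − (4/2 − 1)·F = -8, so F = 33 and E = 66.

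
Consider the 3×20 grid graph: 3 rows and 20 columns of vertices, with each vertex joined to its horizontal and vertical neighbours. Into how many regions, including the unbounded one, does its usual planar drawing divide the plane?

39

The grid has V = 3·20 = 60 vertices and E = 3·19 + 20·2 = 97 edges.
F = 2 − V + E = 2 − 60 + 97 = 39.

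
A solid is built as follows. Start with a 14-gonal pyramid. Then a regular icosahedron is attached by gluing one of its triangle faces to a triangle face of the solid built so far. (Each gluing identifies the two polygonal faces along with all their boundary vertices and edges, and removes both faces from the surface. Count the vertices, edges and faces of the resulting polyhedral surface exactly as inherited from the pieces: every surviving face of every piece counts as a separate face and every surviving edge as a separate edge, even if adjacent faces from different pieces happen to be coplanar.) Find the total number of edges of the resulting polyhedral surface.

A 14-gonal pyramid: V=15, E=28, F=15.
Attach a regular icosahedron (V=12, E=30, F=20) along a 3-gon: merge 3 vertices and 3 edges, delete both glued faces → V=24, E=55, F=33.
Check: V − E + F = 24 − 55 + 33 = 2.

55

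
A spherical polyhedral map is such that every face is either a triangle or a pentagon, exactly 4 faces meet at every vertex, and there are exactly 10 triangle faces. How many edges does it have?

20

Let x be the number of pentagons; then F = 10 + x.
Edge–face incidences: 2E = 3·10 + 5·x = 30 + 5x.
Every vertex has degree 4, so 4V = 2E.
Euler: V − E + F = 2 ⇒ (2E)/4 − E + (10 + x) = 2.
Multiply by 8: 2·(2E) − 4·(2E) + 8·(10 + x) = 16, i.e. 80 + 8x − 2·(30 + 5x) = 16.
Collecting terms: −2x + 20 = 16, so −2x = −4, so x = 2.
Then 2E = 30 + 5·2 = 40, so E = 20, V = 2E/4 = 10, F = 10 + 2 = 12.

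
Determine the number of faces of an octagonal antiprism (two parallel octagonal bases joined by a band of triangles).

An antiprism on an n-gon has two n-gon caps and 2n triangles: V = 2·8 = 16, E = 4·8 = 32, F = 2·8 + 2 = 18.

18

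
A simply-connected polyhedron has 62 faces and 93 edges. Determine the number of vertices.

33

Here V − E + F = 2.
V = 2 + E − F = 2 + 93 − 62 = 33.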